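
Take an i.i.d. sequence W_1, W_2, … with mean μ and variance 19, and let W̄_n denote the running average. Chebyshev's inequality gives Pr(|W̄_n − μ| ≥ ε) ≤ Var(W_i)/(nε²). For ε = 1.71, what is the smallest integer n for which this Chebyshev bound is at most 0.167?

Require 19/(n·1.71²) ≤ 0.167, i.e. n ≥ 19/(0.167·1.71²) = 38.909.
The smallest integer n is 39.

39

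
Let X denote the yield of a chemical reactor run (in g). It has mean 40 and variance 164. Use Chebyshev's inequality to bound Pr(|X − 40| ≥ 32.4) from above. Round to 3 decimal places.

0.156

Chebyshev: Pr(|X − μ| ≥ t) ≤ Var(X)/t².
Bound = 164 / 1049.76 = 0.1562.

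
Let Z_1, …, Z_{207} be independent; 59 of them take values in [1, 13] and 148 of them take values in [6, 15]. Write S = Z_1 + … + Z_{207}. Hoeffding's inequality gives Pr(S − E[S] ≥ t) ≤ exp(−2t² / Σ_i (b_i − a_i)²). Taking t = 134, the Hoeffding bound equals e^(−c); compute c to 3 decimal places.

Σ(b_i − a_i)² = 59·12² + 148·9² = 20484.
c = 2t² / 20484 = 2·134² / 20484 = 1.7532.

1.753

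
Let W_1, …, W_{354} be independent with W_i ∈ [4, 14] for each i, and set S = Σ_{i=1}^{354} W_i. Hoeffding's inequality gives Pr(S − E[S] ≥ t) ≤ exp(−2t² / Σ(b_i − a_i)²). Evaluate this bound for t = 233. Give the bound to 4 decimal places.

0.0466

Σ(b_i − a_i)² = 354·(10)² = 35400.
Exponent = 2·233²/35400 = 3.0672.
Bound = exp(−3.0672) = 0.04655.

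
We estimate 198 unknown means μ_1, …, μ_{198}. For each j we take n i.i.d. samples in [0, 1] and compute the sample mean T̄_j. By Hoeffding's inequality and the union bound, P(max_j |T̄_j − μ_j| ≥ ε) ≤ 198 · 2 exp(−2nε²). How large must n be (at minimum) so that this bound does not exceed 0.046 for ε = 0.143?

Need 2·198·exp(−2nε²) ≤ 0.046, i.e. exp(−2nε²) ≤ 0.046/396.
So 2nε² ≥ ln(396/0.046) = 9.060528.
Hence n ≥ 9.060528/(2·0.143²) = 221.540.
The smallest integer n is 222.

222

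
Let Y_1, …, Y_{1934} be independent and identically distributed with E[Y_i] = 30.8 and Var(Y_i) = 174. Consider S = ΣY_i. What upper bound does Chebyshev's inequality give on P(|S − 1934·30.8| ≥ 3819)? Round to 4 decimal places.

Var(S) = n·Var(Y_i) = 1934·174 = 336516.
Chebyshev: P(|S − 1934·30.8| ≥ 3819) ≤ Var(S)/3819² = 336516/14584761 = 0.0231.

0.0231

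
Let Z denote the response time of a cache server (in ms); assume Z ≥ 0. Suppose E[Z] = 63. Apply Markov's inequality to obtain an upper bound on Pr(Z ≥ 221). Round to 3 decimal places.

0.285

Markov's inequality: for a non-negative random variable, Pr(Z ≥ a) ≤ E[Z]/a.
Here E[Z] = 63 and a = 221, so the bound is 63/221 = 0.2851.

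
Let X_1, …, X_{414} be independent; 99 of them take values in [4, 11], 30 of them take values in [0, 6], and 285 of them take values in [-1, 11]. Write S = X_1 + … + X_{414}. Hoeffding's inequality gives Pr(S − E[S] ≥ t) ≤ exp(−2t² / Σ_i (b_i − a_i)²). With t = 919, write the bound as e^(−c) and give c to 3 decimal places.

35.961

Σ(b_i − a_i)² = 99·7² + 30·6² + 285·12² = 46971.
c = 2t² / 46971 = 2·919² / 46971 = 35.9610.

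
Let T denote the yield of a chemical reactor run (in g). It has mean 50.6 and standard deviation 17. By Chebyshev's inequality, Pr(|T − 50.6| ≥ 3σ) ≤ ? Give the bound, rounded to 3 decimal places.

Chebyshev: Pr(|T − μ| ≥ t) ≤ Var(T)/t².
Var(T) = σ² = 17² = 289.
t = 3·17 = 51.
Bound = 289 / 2601 = 0.1111.

0.111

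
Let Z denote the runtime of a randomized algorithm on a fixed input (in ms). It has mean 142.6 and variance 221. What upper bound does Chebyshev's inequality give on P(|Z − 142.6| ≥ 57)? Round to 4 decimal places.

0.0680

Chebyshev: P(|Z − μ| ≥ t) ≤ Var(Z)/t².
Bound = 221 / 3249 = 0.0680.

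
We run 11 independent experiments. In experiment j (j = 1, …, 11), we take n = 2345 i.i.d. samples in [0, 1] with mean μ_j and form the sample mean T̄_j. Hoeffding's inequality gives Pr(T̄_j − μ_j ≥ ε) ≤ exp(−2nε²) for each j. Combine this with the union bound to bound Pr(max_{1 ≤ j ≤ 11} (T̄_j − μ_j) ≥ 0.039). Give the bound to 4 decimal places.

0.0088

Per-experiment Hoeffding bound: exp(−2·2345·0.039²) = exp(−7.13349) = 0.00079793.
Union bound over 11 events: 11·0.00079793 = 0.00878.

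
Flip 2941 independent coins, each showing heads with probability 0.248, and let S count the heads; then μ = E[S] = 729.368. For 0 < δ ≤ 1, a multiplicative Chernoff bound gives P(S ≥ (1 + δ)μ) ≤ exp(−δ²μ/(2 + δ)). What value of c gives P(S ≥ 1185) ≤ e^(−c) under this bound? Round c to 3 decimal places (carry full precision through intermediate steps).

Write 1185 = (1 + δ)μ, so δ = 1185/729.368 − 1 = 0.6246943…
Then the exponent is δ²μ/(2 + δ) = (1185 − μ)² / (μ·(2 + δ)) = 108.443371.

108.443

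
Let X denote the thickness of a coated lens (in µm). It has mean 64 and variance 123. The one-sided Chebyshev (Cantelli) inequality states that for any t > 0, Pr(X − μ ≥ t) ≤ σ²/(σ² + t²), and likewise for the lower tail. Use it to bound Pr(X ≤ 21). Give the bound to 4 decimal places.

Here σ² = 123 and t = 43, so σ² + t² = 1972.
Cantelli's bound: 123/1972 = 0.0624.

0.0624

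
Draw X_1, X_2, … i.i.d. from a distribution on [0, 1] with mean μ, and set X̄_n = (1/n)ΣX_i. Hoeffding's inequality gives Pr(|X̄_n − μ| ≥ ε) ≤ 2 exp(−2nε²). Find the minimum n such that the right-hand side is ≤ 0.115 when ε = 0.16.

Require 2·exp(−2nε²) ≤ 0.115, i.e. 2nε² ≥ ln(2/0.115) = 2.855970.
So n ≥ 2.855970 / (2·0.16²) = 55.781.
The smallest integer n is 56.

56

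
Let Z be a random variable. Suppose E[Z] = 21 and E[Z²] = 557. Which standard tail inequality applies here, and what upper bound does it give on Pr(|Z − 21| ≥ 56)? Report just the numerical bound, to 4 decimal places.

The first two moments determine the variance, so Chebyshev's inequality is the sharpest standard bound available.
Var(Z) = E[Z²] − (E[Z])² = 557 − 441 = 116.
Chebyshev's inequality: Pr(|Z − μ| ≥ t) ≤ Var(Z)/t² = 116/3136 = 0.0370.

0.0370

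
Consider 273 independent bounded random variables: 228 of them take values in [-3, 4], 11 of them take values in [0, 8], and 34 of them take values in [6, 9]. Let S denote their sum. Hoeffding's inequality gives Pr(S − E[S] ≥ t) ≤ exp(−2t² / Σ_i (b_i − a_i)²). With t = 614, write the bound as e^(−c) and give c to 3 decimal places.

61.894

Σ(b_i − a_i)² = 228·7² + 11·8² + 34·3² = 12182.
c = 2t² / 12182 = 2·614² / 12182 = 61.8939.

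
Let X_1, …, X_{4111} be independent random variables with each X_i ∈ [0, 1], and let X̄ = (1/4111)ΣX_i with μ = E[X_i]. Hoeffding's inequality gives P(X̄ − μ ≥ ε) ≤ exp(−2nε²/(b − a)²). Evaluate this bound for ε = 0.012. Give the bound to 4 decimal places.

Exponent: 2nε²/(b − a)² = 2·4111·0.012² / 1² = 1.18397.
Bound = exp(−1.18397) = 0.30606.

0.3061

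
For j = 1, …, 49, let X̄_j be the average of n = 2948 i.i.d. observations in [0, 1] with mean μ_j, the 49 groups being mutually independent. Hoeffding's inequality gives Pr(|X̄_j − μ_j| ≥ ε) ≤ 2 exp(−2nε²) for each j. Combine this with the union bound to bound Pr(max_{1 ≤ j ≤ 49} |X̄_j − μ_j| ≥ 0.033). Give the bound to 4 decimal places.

Per-experiment Hoeffding bound: 2·exp(−2·2948·0.033²) = 2·exp(−6.42074) = 0.0032549.
Union bound over 49 events: 49·0.0032549 = 0.15949.

0.1595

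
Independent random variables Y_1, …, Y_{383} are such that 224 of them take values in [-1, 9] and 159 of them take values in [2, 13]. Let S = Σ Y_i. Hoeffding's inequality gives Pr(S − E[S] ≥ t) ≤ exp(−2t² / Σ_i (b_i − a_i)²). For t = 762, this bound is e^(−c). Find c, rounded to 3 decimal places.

27.889

Σ(b_i − a_i)² = 224·10² + 159·11² = 41639.
c = 2t² / 41639 = 2·762² / 41639 = 27.8894.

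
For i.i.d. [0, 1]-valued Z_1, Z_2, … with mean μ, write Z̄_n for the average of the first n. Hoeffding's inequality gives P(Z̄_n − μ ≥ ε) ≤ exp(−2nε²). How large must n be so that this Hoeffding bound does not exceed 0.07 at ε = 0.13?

79

Require exp(−2nε²) ≤ 0.07, i.e. 2nε² ≥ ln(1/0.07) = 2.659260.
So n ≥ 2.659260 / (2·0.13²) = 78.676.
The smallest integer n is 79.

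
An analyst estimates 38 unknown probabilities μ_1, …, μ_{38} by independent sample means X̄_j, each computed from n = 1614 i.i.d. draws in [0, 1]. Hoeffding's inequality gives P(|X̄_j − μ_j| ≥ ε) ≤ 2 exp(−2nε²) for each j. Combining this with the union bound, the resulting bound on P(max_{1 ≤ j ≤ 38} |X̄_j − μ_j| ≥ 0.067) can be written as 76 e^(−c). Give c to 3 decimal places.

14.490

Union bound over the 38 events: P(max_{1 ≤ j ≤ 38} |X̄_j − μ_j| ≥ 0.067) ≤ 38·2·exp(−2nε²) = 76 exp(−2·1614·0.067²).
So c = 2·1614·0.067² = 14.4905.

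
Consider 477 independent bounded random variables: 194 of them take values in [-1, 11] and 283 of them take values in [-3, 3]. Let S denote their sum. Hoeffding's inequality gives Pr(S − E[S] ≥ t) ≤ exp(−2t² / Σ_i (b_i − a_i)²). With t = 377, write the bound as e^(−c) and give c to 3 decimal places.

Σ(b_i − a_i)² = 194·12² + 283·6² = 38124.
c = 2t² / 38124 = 2·377² / 38124 = 7.4561.

7.456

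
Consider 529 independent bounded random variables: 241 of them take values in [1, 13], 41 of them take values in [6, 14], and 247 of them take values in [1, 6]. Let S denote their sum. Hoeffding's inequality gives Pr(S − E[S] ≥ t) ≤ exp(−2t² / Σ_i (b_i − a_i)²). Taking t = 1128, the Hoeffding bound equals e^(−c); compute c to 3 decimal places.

Σ(b_i − a_i)² = 241·12² + 41·8² + 247·5² = 43503.
c = 2t² / 43503 = 2·1128² / 43503 = 58.4964.

58.496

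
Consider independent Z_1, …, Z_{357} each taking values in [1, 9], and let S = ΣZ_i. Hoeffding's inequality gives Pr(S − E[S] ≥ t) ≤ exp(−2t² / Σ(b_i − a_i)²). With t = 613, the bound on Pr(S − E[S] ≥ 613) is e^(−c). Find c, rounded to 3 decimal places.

Σ(b_i − a_i)² = 357·(8)² = 22848.
c = 2t²/22848 = 2·613²/22848 = 32.8929.

32.893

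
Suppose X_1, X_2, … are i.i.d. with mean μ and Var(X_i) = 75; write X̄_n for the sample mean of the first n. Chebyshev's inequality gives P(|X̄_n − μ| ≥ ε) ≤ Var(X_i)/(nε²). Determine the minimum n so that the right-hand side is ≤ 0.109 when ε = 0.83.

999

Require 75/(n·0.83²) ≤ 0.109, i.e. n ≥ 75/(0.109·0.83²) = 998.800.
The smallest integer n is 999.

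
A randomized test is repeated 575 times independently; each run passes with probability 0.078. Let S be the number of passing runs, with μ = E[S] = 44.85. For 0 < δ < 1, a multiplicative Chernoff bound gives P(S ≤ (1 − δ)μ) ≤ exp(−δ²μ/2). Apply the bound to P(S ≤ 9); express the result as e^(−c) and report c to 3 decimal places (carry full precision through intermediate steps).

Write 9 = (1 − δ)μ, so δ = 1 − 9/44.85 = 0.7993311…
Then the exponent is δ²μ/2 = (μ − 9)²/(2μ) = 14.328010.

14.328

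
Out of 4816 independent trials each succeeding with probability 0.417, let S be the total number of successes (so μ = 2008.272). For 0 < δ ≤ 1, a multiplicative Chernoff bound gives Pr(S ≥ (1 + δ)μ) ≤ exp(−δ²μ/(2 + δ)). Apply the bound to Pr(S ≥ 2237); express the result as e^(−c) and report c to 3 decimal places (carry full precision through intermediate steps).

12.323

Write 2237 = (1 + δ)μ, so δ = 2237/2008.272 − 1 = 0.1138929…
Then the exponent is δ²μ/(2 + δ) = (2237 − μ)² / (μ·(2 + δ)) = 12.323474.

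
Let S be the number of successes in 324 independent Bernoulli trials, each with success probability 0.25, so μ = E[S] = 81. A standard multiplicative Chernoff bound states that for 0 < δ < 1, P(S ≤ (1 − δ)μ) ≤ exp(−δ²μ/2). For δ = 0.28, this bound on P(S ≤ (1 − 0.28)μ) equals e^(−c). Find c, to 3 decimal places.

c = δ²μ/2 = 0.28²·81/2 = 3.1752.

3.175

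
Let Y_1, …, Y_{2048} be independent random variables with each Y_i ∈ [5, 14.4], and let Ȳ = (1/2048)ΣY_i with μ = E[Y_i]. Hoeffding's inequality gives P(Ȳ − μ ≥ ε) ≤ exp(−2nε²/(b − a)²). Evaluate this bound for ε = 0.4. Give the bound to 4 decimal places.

0.0006

Exponent: 2nε²/(b − a)² = 2·2048·0.4² / 9.4² = 7.41693.
Bound = exp(−7.41693) = 0.00060.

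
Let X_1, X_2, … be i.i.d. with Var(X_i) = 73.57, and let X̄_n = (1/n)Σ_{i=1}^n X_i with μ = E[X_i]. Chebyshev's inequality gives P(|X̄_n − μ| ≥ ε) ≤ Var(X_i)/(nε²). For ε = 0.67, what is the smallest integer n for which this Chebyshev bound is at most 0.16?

Require 73.57/(n·0.67²) ≤ 0.16, i.e. n ≥ 73.57/(0.16·0.67²) = 1024.309.
The smallest integer n is 1025.

1025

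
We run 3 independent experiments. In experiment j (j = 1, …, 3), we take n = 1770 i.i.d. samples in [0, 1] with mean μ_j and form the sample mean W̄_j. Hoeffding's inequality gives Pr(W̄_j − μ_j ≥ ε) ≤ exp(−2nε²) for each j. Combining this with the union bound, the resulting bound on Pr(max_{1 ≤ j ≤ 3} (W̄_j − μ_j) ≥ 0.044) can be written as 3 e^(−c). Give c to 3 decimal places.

Union bound over the 3 events: Pr(max_{1 ≤ j ≤ 3} (W̄_j − μ_j) ≥ 0.044) ≤ 3·exp(−2nε²) = 3 exp(−2·1770·0.044²).
So c = 2·1770·0.044² = 6.8534.

6.853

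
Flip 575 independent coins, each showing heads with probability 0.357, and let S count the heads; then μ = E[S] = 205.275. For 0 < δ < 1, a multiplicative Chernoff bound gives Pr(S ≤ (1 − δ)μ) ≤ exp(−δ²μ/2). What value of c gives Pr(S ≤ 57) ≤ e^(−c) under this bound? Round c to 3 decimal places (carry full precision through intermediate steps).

Write 57 = (1 − δ)μ, so δ = 1 − 57/205.275 = 0.7223237…
Then the exponent is δ²μ/2 = (μ − 57)²/(2μ) = 53.551274.

53.551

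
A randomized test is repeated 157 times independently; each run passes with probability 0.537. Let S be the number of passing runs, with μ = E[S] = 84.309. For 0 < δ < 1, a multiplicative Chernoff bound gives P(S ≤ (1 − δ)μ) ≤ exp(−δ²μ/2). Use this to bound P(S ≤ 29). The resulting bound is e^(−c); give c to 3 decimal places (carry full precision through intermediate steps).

Write 29 = (1 − δ)μ, so δ = 1 − 29/84.309 = 0.6560272…
Then the exponent is δ²μ/2 = (μ − 29)²/(2μ) = 18.142105.

18.142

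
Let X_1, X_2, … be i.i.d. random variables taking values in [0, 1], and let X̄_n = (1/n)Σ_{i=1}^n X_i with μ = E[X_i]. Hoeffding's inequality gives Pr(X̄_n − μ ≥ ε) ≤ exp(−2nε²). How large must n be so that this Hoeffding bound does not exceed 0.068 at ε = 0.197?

35

Require exp(−2nε²) ≤ 0.068, i.e. 2nε² ≥ ln(1/0.068) = 2.688248.
So n ≥ 2.688248 / (2·0.197²) = 34.634.
The smallest integer n is 35.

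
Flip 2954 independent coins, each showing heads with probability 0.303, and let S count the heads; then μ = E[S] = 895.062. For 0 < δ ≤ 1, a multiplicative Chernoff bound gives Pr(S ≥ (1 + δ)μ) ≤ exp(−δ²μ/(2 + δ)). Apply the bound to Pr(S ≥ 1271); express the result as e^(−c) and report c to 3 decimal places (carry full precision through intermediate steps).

Write 1271 = (1 + δ)μ, so δ = 1271/895.062 − 1 = 0.4200134…
Then the exponent is δ²μ/(2 + δ) = (1271 − μ)² / (μ·(2 + δ)) = 65.247154.

65.247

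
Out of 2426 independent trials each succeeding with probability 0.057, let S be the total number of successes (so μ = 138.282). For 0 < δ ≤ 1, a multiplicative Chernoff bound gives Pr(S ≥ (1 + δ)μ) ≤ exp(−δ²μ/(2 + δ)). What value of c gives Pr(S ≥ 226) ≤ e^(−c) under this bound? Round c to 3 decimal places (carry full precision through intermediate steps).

Write 226 = (1 + δ)μ, so δ = 226/138.282 − 1 = 0.6343414…
Then the exponent is δ²μ/(2 + δ) = (226 − μ)² / (μ·(2 + δ)) = 21.122228.

21.122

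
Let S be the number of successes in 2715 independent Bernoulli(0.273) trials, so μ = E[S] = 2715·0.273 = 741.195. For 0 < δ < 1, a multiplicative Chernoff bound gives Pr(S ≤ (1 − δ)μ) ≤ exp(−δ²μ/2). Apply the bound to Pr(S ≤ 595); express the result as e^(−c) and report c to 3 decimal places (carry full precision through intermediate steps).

Write 595 = (1 − δ)μ, so δ = 1 − 595/741.195 = 0.1972423…
Then the exponent is δ²μ/2 = (μ − 595)²/(2μ) = 14.417918.

14.418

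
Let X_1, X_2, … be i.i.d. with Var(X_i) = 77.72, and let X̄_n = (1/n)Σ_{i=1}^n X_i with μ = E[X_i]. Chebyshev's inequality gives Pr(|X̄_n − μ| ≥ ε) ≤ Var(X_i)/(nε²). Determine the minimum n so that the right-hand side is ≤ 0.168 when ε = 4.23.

Require 77.72/(n·4.23²) ≤ 0.168, i.e. n ≥ 77.72/(0.168·4.23²) = 25.855.
The smallest integer n is 26.

26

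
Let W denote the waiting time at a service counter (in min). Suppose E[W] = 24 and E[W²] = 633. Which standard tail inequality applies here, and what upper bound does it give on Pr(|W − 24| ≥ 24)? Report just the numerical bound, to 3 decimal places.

0.099

The first two moments determine the variance, so Chebyshev's inequality is the sharpest standard bound available.
Var(W) = E[W²] − (E[W])² = 633 − 576 = 57.
Chebyshev's inequality: Pr(|W − μ| ≥ t) ≤ Var(W)/t² = 57/576 = 0.0990.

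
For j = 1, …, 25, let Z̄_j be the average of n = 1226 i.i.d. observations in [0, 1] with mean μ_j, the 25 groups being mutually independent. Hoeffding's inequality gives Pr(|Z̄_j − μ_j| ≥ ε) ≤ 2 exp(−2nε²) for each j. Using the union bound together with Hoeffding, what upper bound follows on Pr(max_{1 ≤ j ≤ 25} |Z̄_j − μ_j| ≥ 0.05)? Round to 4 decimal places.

0.1088

Per-experiment Hoeffding bound: 2·exp(−2·1226·0.05²) = 2·exp(−6.13000) = 0.0043532.
Union bound over 25 events: 25·0.0043532 = 0.10883.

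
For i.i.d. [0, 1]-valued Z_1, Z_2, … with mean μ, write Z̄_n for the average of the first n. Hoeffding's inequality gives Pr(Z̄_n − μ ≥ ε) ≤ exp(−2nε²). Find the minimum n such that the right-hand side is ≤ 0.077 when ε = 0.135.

Require exp(−2nε²) ≤ 0.077, i.e. 2nε² ≥ ln(1/0.077) = 2.563950.
So n ≥ 2.563950 / (2·0.135²) = 70.342.
The smallest integer n is 71.

71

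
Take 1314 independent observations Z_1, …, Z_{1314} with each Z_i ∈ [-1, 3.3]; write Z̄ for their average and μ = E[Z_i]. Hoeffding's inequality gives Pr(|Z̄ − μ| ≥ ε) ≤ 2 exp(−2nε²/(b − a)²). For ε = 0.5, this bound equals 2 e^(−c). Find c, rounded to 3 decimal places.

35.533

c = 2nε²/(b − a)² = 2·1314·0.5² / 4.3² = 35.5327.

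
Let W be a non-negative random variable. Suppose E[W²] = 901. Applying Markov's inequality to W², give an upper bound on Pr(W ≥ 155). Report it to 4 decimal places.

0.0375

Since W ≥ 0, the event {W ≥ 155} is the same as {W² ≥ 24025}.
Markov's inequality applied to W² gives Pr(W² ≥ 24025) ≤ E[W²]/24025 = 901/24025 = 0.0375.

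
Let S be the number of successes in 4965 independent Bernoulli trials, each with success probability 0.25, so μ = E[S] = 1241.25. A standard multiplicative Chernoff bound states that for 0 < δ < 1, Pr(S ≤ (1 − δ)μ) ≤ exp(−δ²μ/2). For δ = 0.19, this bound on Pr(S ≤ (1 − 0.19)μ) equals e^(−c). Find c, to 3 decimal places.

c = δ²μ/2 = 0.19²·1241.25/2 = 22.4046.

22.405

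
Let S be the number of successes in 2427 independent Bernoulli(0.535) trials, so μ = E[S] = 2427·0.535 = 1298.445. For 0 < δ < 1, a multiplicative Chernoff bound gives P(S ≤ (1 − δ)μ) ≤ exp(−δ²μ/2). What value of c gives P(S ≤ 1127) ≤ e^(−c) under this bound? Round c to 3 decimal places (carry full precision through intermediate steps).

11.319

Write 1127 = (1 − δ)μ, so δ = 1 − 1127/1298.445 = 0.1320387…
Then the exponent is δ²μ/2 = (μ − 1127)²/(2μ) = 11.318688.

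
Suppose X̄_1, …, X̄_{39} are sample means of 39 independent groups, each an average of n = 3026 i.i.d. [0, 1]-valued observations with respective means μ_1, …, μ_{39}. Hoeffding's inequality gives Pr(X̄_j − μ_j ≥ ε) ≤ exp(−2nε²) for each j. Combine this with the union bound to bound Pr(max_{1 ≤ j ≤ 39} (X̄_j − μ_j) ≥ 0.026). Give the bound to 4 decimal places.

Per-experiment Hoeffding bound: exp(−2·3026·0.026²) = exp(−4.09115) = 0.01672.
Union bound over 39 events: 39·0.01672 = 0.65208.

0.6521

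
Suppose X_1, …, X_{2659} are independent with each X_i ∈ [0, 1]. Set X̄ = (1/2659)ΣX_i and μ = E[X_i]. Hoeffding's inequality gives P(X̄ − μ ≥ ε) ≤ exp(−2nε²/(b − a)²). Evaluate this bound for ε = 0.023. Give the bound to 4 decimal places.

0.0600

Exponent: 2nε²/(b − a)² = 2·2659·0.023² / 1² = 2.81322.
Bound = exp(−2.81322) = 0.06001.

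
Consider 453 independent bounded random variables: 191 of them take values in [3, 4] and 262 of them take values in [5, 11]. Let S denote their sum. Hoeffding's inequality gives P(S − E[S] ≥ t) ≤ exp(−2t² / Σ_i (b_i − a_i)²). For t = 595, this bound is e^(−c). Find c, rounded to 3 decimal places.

73.579

Σ(b_i − a_i)² = 191·1² + 262·6² = 9623.
c = 2t² / 9623 = 2·595² / 9623 = 73.5789.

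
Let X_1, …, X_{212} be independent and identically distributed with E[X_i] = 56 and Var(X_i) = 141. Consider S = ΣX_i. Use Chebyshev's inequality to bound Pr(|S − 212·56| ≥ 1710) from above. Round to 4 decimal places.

Var(S) = n·Var(X_i) = 212·141 = 29892.
Chebyshev: Pr(|S − 212·56| ≥ 1710) ≤ Var(S)/1710² = 29892/2924100 = 0.0102.

0.0102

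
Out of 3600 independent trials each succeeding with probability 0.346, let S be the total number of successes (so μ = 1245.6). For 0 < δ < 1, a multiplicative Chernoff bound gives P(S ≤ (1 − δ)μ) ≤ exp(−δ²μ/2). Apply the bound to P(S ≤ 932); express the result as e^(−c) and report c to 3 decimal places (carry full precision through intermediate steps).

Write 932 = (1 − δ)μ, so δ = 1 − 932/1245.6 = 0.2517662…
Then the exponent is δ²μ/2 = (μ − 932)²/(2μ) = 39.476943.

39.477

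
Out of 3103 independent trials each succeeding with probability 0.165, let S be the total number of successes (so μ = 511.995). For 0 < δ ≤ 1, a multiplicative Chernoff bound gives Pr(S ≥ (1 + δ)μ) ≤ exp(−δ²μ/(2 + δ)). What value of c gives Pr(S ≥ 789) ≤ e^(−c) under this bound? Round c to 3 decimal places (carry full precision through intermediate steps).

58.979

Write 789 = (1 + δ)μ, so δ = 789/511.995 − 1 = 0.5410307…
Then the exponent is δ²μ/(2 + δ) = (789 − μ)² / (μ·(2 + δ)) = 58.979297.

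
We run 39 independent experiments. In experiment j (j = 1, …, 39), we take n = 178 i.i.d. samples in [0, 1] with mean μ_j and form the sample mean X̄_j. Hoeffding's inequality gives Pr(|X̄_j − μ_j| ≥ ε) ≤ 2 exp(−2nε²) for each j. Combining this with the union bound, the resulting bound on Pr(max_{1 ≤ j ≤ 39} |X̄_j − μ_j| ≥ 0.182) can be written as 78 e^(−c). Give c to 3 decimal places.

11.792

Union bound over the 39 events: Pr(max_{1 ≤ j ≤ 39} |X̄_j − μ_j| ≥ 0.182) ≤ 39·2·exp(−2nε²) = 78 exp(−2·178·0.182²).
So c = 2·178·0.182² = 11.7921.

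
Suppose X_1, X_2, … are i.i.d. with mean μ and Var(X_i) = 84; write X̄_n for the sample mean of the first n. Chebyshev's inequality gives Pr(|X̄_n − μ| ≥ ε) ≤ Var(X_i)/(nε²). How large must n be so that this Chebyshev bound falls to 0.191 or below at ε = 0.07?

Require 84/(n·0.07²) ≤ 0.191, i.e. n ≥ 84/(0.191·0.07²) = 89753.179.
The smallest integer n is 89754.

89754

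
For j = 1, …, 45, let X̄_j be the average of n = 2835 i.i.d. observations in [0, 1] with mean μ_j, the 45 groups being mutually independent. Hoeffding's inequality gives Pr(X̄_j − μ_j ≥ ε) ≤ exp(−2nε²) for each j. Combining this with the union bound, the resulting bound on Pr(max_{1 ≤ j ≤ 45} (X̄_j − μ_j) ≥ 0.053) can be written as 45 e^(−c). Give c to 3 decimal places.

15.927

Union bound over the 45 events: Pr(max_{1 ≤ j ≤ 45} (X̄_j − μ_j) ≥ 0.053) ≤ 45·exp(−2nε²) = 45 exp(−2·2835·0.053²).
So c = 2·2835·0.053² = 15.9270.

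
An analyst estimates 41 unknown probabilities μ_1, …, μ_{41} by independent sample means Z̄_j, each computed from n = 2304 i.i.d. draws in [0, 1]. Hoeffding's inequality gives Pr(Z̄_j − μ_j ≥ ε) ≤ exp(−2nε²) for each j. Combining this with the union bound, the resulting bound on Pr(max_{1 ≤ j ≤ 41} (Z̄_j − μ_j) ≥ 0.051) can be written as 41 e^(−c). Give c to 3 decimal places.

Union bound over the 41 events: Pr(max_{1 ≤ j ≤ 41} (Z̄_j − μ_j) ≥ 0.051) ≤ 41·exp(−2nε²) = 41 exp(−2·2304·0.051²).
So c = 2·2304·0.051² = 11.9854.

11.985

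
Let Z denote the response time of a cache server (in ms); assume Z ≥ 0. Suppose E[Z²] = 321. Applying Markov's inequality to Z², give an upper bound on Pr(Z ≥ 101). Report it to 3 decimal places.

Since Z ≥ 0, the event {Z ≥ 101} is the same as {Z² ≥ 10201}.
Markov's inequality applied to Z² gives Pr(Z² ≥ 10201) ≤ E[Z²]/10201 = 321/10201 = 0.0315.

0.031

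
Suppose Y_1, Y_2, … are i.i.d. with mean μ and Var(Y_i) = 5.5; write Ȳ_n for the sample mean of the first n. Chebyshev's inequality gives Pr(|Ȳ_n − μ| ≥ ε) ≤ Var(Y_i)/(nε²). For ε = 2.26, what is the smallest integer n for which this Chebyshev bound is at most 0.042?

26

Require 5.5/(n·2.26²) ≤ 0.042, i.e. n ≥ 5.5/(0.042·2.26²) = 25.639.
The smallest integer n is 26.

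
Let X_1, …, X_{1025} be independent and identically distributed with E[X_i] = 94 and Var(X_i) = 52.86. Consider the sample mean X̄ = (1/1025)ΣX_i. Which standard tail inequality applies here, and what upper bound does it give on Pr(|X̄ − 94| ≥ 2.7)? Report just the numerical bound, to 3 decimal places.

With mean and variance of each term known, Chebyshev's inequality bounds the deviation of the sum (or sample mean).
Var(X̄) = Var(X_i)/n = 52.86/1025 = 0.051571.
Chebyshev: Pr(|X̄ − 94| ≥ 2.7) ≤ Var(X̄)/(2.7)² = 52.86/(1025·2.7²) = 0.0071.

0.007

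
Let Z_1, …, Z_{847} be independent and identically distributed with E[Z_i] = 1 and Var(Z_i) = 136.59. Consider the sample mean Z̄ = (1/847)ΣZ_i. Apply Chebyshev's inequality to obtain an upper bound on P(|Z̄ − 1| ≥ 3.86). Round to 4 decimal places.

Var(Z̄) = Var(Z_i)/n = 136.59/847 = 0.16126.
Chebyshev: P(|Z̄ − 1| ≥ 3.86) ≤ Var(Z̄)/(3.86)² = 136.59/(847·3.86²) = 0.0108.

0.0108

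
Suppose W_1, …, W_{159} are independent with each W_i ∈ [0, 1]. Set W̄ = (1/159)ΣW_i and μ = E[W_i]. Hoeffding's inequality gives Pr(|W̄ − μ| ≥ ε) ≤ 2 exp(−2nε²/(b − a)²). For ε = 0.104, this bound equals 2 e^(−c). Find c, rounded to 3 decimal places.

3.439

c = 2nε²/(b − a)² = 2·159·0.104² / 1² = 3.4395.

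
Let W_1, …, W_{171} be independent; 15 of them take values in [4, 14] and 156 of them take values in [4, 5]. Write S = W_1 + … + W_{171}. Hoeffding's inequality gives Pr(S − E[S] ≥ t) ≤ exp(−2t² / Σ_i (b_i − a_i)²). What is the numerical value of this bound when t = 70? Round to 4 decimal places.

Σ(b_i − a_i)² = 15·10² + 156·1² = 1656.
Exponent = 2·70² / 1656 = 5.91787.
Bound = exp(−5.91787) = 0.00269.

0.0027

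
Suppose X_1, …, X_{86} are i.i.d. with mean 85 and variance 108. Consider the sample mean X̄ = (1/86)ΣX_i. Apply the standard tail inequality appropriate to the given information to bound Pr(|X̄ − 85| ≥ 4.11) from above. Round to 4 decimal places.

0.0743

With mean and variance of each term known, Chebyshev's inequality bounds the deviation of the sum (or sample mean).
Var(X̄) = Var(X_i)/n = 108/86 = 1.2558.
Chebyshev: Pr(|X̄ − 85| ≥ 4.11) ≤ Var(X̄)/(4.11)² = 108/(86·4.11²) = 0.0743.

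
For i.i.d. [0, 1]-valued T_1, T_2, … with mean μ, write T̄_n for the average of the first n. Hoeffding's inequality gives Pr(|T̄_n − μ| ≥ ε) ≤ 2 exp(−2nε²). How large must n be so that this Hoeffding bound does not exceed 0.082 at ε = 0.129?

96

Require 2·exp(−2nε²) ≤ 0.082, i.e. 2nε² ≥ ln(2/0.082) = 3.194183.
So n ≥ 3.194183 / (2·0.129²) = 95.973.
The smallest integer n is 96.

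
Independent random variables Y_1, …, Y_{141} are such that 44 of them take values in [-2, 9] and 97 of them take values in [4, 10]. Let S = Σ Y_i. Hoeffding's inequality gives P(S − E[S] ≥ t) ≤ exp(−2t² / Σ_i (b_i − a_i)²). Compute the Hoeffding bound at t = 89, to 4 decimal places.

0.1658

Σ(b_i − a_i)² = 44·11² + 97·6² = 8816.
Exponent = 2·89² / 8816 = 1.79696.
Bound = exp(−1.79696) = 0.16580.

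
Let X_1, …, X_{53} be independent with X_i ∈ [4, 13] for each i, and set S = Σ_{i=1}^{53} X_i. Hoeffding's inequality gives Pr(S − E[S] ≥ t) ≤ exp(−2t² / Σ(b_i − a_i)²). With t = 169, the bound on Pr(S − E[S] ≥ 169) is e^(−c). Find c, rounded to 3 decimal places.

Σ(b_i − a_i)² = 53·(9)² = 4293.
c = 2t²/4293 = 2·169²/4293 = 13.3058.

13.306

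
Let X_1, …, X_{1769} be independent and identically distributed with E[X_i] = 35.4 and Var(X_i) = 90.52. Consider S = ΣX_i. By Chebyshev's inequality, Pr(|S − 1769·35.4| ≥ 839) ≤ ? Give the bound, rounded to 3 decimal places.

Var(S) = n·Var(X_i) = 1769·90.52 = 160129.88.
Chebyshev: Pr(|S − 1769·35.4| ≥ 839) ≤ Var(S)/839² = 160129.88/703921 = 0.2275.

0.227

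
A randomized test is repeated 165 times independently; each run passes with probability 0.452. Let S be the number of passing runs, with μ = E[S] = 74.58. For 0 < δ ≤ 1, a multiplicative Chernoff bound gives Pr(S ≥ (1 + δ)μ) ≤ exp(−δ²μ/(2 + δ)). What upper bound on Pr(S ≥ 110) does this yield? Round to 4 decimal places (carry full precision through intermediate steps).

Write 110 = (1 + δ)μ, so δ = 110/74.58 − 1 = 0.4749263…
Then the exponent is δ²μ/(2 + δ) = (110 − μ)² / (μ·(2 + δ)) = 6.796925.
Bound = exp(−6.796925) = 0.00112.

0.0011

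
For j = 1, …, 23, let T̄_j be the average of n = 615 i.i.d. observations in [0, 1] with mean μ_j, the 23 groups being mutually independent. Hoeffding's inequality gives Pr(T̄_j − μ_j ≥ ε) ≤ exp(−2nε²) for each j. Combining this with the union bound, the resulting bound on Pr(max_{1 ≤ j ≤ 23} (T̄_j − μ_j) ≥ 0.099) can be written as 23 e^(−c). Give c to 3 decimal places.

Union bound over the 23 events: Pr(max_{1 ≤ j ≤ 23} (T̄_j − μ_j) ≥ 0.099) ≤ 23·exp(−2nε²) = 23 exp(−2·615·0.099²).
So c = 2·615·0.099² = 12.0552.

12.055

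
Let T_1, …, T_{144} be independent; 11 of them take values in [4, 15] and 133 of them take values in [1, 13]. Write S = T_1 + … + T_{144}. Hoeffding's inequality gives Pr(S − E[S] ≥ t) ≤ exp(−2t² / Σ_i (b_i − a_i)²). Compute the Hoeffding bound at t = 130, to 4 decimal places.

0.1920

Σ(b_i − a_i)² = 11·11² + 133·12² = 20483.
Exponent = 2·130² / 20483 = 1.65015.
Bound = exp(−1.65015) = 0.19202.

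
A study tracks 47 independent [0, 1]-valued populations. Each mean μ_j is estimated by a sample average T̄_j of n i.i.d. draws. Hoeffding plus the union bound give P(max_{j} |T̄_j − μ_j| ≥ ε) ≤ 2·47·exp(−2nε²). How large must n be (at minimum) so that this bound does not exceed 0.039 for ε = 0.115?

Need 2·47·exp(−2nε²) ≤ 0.039, i.e. exp(−2nε²) ≤ 0.039/94.
So 2nε² ≥ ln(94/0.039) = 7.787488.
Hence n ≥ 7.787488/(2·0.115²) = 294.423.
The smallest integer n is 295.

295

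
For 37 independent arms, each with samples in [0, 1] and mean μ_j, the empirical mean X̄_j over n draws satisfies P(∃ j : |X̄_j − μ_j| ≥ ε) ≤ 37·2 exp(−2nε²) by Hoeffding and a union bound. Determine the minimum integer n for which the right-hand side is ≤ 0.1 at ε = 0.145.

Need 2·37·exp(−2nε²) ≤ 0.1, i.e. exp(−2nε²) ≤ 0.1/74.
So 2nε² ≥ ln(74/0.1) = 6.606650.
Hence n ≥ 6.606650/(2·0.145²) = 157.114.
The smallest integer n is 158.

158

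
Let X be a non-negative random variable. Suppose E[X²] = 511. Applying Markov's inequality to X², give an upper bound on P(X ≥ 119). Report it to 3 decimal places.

0.036

Since X ≥ 0, the event {X ≥ 119} is the same as {X² ≥ 14161}.
Markov's inequality applied to X² gives P(X² ≥ 14161) ≤ E[X²]/14161 = 511/14161 = 0.0361.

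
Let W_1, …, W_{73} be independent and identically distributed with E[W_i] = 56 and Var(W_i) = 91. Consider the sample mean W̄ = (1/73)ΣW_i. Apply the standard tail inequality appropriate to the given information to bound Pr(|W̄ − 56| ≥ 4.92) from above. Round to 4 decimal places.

0.0515

With mean and variance of each term known, Chebyshev's inequality bounds the deviation of the sum (or sample mean).
Var(W̄) = Var(W_i)/n = 91/73 = 1.2466.
Chebyshev: Pr(|W̄ − 56| ≥ 4.92) ≤ Var(W̄)/(4.92)² = 91/(73·4.92²) = 0.0515.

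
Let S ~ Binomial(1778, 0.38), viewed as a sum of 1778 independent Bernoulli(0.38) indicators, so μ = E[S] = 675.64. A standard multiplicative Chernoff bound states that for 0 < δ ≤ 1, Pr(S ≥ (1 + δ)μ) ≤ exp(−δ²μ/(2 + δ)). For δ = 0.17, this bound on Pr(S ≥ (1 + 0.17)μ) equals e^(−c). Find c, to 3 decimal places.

8.998

c = δ²μ/(2 + δ) = 0.17²·675.64/(2 + 0.17) = 8.9982.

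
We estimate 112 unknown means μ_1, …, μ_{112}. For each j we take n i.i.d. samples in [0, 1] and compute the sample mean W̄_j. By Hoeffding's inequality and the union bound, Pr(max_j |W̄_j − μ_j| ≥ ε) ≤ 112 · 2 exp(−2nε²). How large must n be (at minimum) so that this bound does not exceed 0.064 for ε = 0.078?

Need 2·112·exp(−2nε²) ≤ 0.064, i.e. exp(−2nε²) ≤ 0.064/224.
So 2nε² ≥ ln(224/0.064) = 8.160518.
Hence n ≥ 8.160518/(2·0.078²) = 670.654.
The smallest integer n is 671.

671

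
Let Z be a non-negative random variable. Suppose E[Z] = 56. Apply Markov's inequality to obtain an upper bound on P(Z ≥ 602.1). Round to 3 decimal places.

0.093

Markov's inequality: for a non-negative random variable, P(Z ≥ a) ≤ E[Z]/a.
Here E[Z] = 56 and a = 602.1, so the bound is 56/602.1 = 0.0930.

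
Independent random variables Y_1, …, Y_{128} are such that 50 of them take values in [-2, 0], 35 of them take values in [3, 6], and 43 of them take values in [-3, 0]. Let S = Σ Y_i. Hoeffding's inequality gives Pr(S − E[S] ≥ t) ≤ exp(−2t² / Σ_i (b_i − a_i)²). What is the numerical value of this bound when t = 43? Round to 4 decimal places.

Σ(b_i − a_i)² = 50·2² + 35·3² + 43·3² = 902.
Exponent = 2·43² / 902 = 4.09978.
Bound = exp(−4.09978) = 0.01658.

0.0166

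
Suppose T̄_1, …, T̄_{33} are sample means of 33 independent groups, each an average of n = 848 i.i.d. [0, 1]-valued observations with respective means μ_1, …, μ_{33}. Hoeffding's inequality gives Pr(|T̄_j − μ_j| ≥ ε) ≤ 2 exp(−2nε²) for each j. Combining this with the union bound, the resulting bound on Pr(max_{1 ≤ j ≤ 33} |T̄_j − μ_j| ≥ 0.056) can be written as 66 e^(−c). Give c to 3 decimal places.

Union bound over the 33 events: Pr(max_{1 ≤ j ≤ 33} |T̄_j − μ_j| ≥ 0.056) ≤ 33·2·exp(−2nε²) = 66 exp(−2·848·0.056²).
So c = 2·848·0.056² = 5.3187.

5.319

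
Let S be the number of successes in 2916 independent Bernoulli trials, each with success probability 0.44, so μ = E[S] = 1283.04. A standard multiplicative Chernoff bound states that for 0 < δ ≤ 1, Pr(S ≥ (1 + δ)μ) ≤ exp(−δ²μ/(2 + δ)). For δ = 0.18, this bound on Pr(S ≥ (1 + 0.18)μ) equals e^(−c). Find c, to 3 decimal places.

c = δ²μ/(2 + δ) = 0.18²·1283.04/(2 + 0.18) = 19.0690.

19.069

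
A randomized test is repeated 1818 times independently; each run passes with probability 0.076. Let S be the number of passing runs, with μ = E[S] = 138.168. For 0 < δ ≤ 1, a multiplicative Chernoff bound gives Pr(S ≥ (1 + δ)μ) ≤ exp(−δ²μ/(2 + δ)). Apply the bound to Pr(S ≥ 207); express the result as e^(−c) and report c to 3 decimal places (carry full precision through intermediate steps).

Write 207 = (1 + δ)μ, so δ = 207/138.168 − 1 = 0.4981761…
Then the exponent is δ²μ/(2 + δ) = (207 − μ)² / (μ·(2 + δ)) = 13.726198.

13.726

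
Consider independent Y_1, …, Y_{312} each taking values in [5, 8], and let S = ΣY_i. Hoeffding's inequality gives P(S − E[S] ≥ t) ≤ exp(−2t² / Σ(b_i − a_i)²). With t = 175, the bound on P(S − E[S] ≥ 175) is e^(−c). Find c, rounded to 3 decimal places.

Σ(b_i − a_i)² = 312·(3)² = 2808.
c = 2t²/2808 = 2·175²/2808 = 21.8127.

21.813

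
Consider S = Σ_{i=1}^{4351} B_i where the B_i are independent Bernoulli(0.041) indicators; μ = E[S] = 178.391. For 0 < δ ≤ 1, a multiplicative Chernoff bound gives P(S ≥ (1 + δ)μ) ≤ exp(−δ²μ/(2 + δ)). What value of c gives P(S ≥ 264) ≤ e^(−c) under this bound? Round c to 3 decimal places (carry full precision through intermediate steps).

16.567

Write 264 = (1 + δ)μ, so δ = 264/178.391 − 1 = 0.4798953…
Then the exponent is δ²μ/(2 + δ) = (264 − μ)² / (μ·(2 + δ)) = 16.566569.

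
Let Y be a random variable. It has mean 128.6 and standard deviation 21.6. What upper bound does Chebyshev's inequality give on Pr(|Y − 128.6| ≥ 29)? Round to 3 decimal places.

0.555

Chebyshev: Pr(|Y − μ| ≥ t) ≤ Var(Y)/t².
Var(Y) = σ² = 21.6² = 466.56.
Bound = 466.56 / 841 = 0.5548.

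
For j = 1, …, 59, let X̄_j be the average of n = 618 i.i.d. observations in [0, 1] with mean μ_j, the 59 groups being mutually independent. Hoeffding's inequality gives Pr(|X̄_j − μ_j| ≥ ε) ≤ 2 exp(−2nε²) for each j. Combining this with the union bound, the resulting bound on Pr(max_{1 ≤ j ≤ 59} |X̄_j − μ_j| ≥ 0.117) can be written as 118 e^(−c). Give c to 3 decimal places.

Union bound over the 59 events: Pr(max_{1 ≤ j ≤ 59} |X̄_j − μ_j| ≥ 0.117) ≤ 59·2·exp(−2nε²) = 118 exp(−2·618·0.117²).
So c = 2·618·0.117² = 16.9196.

16.920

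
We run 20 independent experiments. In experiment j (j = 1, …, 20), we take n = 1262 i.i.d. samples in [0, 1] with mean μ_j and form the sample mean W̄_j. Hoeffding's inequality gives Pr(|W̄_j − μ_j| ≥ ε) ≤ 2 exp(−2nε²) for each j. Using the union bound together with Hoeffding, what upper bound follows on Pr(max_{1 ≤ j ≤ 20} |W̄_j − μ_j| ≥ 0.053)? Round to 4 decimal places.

0.0333

Per-experiment Hoeffding bound: 2·exp(−2·1262·0.053²) = 2·exp(−7.08992) = 0.0016669.
Union bound over 20 events: 20·0.0016669 = 0.03334.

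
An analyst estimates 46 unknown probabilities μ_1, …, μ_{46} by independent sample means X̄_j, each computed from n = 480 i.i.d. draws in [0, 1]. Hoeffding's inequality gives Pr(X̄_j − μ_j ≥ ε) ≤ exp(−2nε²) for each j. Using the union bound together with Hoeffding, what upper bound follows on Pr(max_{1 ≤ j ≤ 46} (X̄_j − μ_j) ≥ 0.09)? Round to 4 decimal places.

Per-experiment Hoeffding bound: exp(−2·480·0.09²) = exp(−7.77600) = 0.00041969.
Union bound over 46 events: 46·0.00041969 = 0.01931.

0.0193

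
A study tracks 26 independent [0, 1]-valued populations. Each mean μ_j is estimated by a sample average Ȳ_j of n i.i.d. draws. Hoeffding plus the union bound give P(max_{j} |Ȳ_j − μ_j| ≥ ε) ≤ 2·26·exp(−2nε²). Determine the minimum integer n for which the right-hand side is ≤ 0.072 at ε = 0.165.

Need 2·26·exp(−2nε²) ≤ 0.072, i.e. exp(−2nε²) ≤ 0.072/52.
So 2nε² ≥ ln(52/0.072) = 6.582333.
Hence n ≥ 6.582333/(2·0.165²) = 120.888.
The smallest integer n is 121.

121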